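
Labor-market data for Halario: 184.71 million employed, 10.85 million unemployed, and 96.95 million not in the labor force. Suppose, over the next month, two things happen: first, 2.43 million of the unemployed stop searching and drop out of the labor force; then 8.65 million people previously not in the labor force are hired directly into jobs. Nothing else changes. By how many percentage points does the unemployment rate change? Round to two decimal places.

The unemployment rate changes by −1.38 percentage points.

Initially, labor force = 184.71 + 10.85 = 195.56 million, so u = 10.85/195.56 = 5.55%.
After the first change, unemployed and labor force both fall by 2.43 → E = 184.71, U = 8.42, labor force = 193.13 million.
After the second change, employed and labor force both rise by 8.65; unemployed unchanged → E = 193.36, U = 8.42, labor force = 201.78 million.
New unemployment rate = 8.42 / 201.78 = 4.17%.
Change = 4.17% − 5.55% = −1.38 percentage points.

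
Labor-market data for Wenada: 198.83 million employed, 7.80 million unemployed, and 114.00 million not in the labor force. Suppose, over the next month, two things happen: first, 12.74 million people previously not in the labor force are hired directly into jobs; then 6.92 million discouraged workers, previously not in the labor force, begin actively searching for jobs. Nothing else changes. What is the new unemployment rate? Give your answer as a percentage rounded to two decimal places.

Initially, labor force = 198.83 + 7.80 = 206.63 million, so u = 7.80/206.63 = 3.77%.
After the first change, employed and labor force both rise by 12.74; unemployed unchanged → E = 211.57, U = 7.80, labor force = 219.37 million.
After the second change, unemployed and labor force both rise by 6.92 → E = 211.57, U = 14.72, labor force = 226.29 million.
New unemployment rate = 14.72 / 226.29 = 6.50%.

New unemployment rate ≈ 6.50%.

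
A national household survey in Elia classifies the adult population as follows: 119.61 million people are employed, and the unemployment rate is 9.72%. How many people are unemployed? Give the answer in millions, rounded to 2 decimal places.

About 12.88 million are unemployed.

Let U be the number unemployed. The labor force is E + U, and U/(E+U) = 0.0972.
So U = 0.0972 × 119.61 / (1 − 0.0972) = 11.6261 / 0.9028 ≈ 12.88 million.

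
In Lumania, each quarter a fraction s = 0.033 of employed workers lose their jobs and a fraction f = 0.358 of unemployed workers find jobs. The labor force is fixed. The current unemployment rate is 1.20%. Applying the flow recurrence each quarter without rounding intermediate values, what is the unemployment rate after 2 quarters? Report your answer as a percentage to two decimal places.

With a fixed labor force, u_{t+1} = u_t + s·(1−u_t) − f·u_t = u_t·(1−s−f) + s.
Here 1−s−f = 0.609 and s = 0.033.
u_1 = 0.012000 × 0.609 + 0.033 = 0.040308.
u_2 = 0.040308 × 0.609 + 0.033 = 0.057548.

Unemployment rate after two quarters ≈ 5.75%.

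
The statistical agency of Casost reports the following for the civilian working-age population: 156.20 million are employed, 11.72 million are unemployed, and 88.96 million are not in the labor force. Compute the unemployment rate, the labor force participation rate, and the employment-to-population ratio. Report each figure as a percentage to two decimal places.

Unemployment rate ≈ 6.98%; labor force participation rate ≈ 65.37%; employment-population ratio ≈ 60.81%.

Labor force = employed + unemployed = 156.20 + 11.72 = 167.92 million.
Working-age population = 167.92 + 88.96 = 256.88 million.
Unemployment rate = 11.72 / 167.92 = 6.98%.
Labor force participation rate = 167.92 / 256.88 = 65.37%.
Employment-population ratio = 156.20 / 256.88 = 60.81%.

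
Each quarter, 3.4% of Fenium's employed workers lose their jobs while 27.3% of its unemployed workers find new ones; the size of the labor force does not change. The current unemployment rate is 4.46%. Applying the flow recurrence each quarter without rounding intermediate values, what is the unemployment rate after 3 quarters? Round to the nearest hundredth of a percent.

Unemployment rate after three quarters ≈ 8.87%.

With a fixed labor force, u_{t+1} = u_t + s·(1−u_t) − f·u_t = u_t·(1−s−f) + s.
Here 1−s−f = 0.693 and s = 0.034.
u_1 = 0.044600 × 0.693 + 0.034 = 0.064908.
u_2 = 0.064908 × 0.693 + 0.034 = 0.078981.
u_3 = 0.078981 × 0.693 + 0.034 = 0.088734.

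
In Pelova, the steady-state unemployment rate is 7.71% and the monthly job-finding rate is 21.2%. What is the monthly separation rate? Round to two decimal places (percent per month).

Separation rate ≈ 1.77% per month.

From u* = s/(s+f): s = u·f/(1−u).
s = 0.0771 × 21.2 / (1 − 0.0771) = 1.6345 / 0.9229 ≈ 1.77% per month.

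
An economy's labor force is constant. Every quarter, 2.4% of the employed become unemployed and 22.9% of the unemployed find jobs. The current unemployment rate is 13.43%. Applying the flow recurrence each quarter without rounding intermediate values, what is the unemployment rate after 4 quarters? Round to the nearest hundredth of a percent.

With a fixed labor force, u_{t+1} = u_t + s·(1−u_t) − f·u_t = u_t·(1−s−f) + s.
Here 1−s−f = 0.747 and s = 0.024.
u_1 = 0.134300 × 0.747 + 0.024 = 0.124322.
u_2 = 0.124322 × 0.747 + 0.024 = 0.116869.
u_3 = 0.116869 × 0.747 + 0.024 = 0.111301.
u_4 = 0.111301 × 0.747 + 0.024 = 0.107142.

Unemployment rate after four quarters ≈ 10.71%.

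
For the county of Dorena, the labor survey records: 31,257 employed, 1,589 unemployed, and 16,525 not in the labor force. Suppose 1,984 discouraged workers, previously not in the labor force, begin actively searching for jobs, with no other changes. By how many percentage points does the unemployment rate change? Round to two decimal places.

Initially, labor force = 31,257 + 1,589 = 32,846, so u = 1,589/32,846 = 4.84%.
After the change, unemployed and labor force both rise by 1,984 → E = 31,257, U = 3,573, labor force = 34,830.
New unemployment rate = 3,573 / 34,830 = 10.26%.
Change = 10.26% − 4.84% = +5.42 percentage points.

The unemployment rate changes by +5.42 percentage points.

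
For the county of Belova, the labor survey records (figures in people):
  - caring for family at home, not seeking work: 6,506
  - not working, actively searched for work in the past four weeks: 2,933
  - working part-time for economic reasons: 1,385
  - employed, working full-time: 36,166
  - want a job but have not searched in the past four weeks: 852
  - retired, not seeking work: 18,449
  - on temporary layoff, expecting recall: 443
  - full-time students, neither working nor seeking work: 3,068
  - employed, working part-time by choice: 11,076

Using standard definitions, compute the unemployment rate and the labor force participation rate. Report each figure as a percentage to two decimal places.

Employed = 1,385 + 36,166 + 11,076 = 48,627 (anyone who worked, including part-time for economic reasons, counts as employed).
Unemployed = 2,933 + 443 = 3,376 (jobless and actively searching, or on temporary layoff).
Labor force = 48,627 + 3,376 = 52,003.
Not in labor force = 6,506 + 852 + 18,449 + 3,068 = 28,875 (those not working and not actively searching are outside the labor force — including those who want a job but have given up searching).
Civilian working-age population = 52,003 + 28,875 = 80,878.
Unemployment rate = 3,376 / 52,003 = 6.49%.
Labor force participation rate = 52,003 / 80,878 = 64.30%.

Unemployment rate ≈ 6.49%; labor force participation rate ≈ 64.30%.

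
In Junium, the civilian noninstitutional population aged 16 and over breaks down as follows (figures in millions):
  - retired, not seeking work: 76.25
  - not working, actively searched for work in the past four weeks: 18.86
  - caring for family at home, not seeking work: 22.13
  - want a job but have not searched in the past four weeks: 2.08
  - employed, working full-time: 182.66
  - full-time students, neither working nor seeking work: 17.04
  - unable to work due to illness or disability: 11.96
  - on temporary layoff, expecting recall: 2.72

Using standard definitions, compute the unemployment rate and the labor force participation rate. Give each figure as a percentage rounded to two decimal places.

Unemployment rate ≈ 10.57%; labor force participation rate ≈ 61.20%.

Employed = 182.66 million.
Unemployed = 18.86 + 2.72 = 21.58 million (jobless and actively searching, or on temporary layoff).
Labor force = 182.66 + 21.58 = 204.24 million.
Not in labor force = 76.25 + 22.13 + 2.08 + 17.04 + 11.96 = 129.46 million (those not working and not actively searching are outside the labor force — including those who want a job but have given up searching).
Civilian working-age population = 204.24 + 129.46 = 333.70 million.
Unemployment rate = 21.58 / 204.24 = 10.57%.
Labor force participation rate = 204.24 / 333.70 = 61.20%.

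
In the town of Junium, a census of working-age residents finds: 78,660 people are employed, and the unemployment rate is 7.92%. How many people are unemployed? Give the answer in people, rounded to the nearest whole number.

Let U be the number unemployed. The labor force is E + U, and U/(E+U) = 0.0792.
So U = 0.0792 × 78,660 / (1 − 0.0792) = 6229.87 / 0.9208 ≈ 6,766.

About 6,766 are unemployed.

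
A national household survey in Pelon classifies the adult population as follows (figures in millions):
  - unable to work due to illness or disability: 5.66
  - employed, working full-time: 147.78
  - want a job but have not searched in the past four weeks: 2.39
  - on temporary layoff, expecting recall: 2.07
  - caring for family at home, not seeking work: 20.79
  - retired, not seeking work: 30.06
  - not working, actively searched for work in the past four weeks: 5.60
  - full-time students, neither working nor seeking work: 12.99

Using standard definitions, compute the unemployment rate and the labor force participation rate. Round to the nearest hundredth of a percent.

Unemployment rate ≈ 4.93%; labor force participation rate ≈ 68.38%.

Employed = 147.78 million.
Unemployed = 2.07 + 5.60 = 7.67 million (jobless and actively searching, or on temporary layoff).
Labor force = 147.78 + 7.67 = 155.45 million.
Not in labor force = 5.66 + 2.39 + 20.79 + 30.06 + 12.99 = 71.89 million (those not working and not actively searching are outside the labor force — including those who want a job but have given up searching).
Civilian working-age population = 155.45 + 71.89 = 227.34 million.
Unemployment rate = 7.67 / 155.45 = 4.93%.
Labor force participation rate = 155.45 / 227.34 = 68.38%.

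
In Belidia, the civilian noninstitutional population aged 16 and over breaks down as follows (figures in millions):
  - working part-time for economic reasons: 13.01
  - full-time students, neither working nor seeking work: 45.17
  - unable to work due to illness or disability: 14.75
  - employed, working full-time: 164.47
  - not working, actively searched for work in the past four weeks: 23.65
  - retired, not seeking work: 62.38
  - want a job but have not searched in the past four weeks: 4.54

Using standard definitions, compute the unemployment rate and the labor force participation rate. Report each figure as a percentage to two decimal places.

Unemployment rate ≈ 11.76%; labor force participation rate ≈ 61.33%.

Employed = 13.01 + 164.47 = 177.48 million (anyone who worked, including part-time for economic reasons, counts as employed).
Unemployed = 23.65 million.
Labor force = 177.48 + 23.65 = 201.13 million.
Not in labor force = 45.17 + 14.75 + 62.38 + 4.54 = 126.84 million (those not working and not actively searching are outside the labor force — including those who want a job but have given up searching).
Civilian working-age population = 201.13 + 126.84 = 327.97 million.
Unemployment rate = 23.65 / 201.13 = 11.76%.
Labor force participation rate = 201.13 / 327.97 = 61.33%.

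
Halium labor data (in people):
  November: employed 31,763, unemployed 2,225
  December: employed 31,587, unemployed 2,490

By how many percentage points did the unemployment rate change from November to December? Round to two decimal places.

November: labor force = 31,763 + 2,225 = 33,988; u = 2,225/33,988 = 6.55%.
December: labor force = 31,587 + 2,490 = 34,077; u = 2,490/34,077 = 7.31%.
Change = 7.31% − 6.55% = +0.76 pp.

The unemployment rate changed by +0.76 percentage points.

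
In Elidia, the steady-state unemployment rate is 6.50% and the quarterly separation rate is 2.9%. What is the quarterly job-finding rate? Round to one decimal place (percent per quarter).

Job-finding rate ≈ 41.7% per quarter.

From u* = s/(s+f): f = s·(1−u)/u.
f = 2.9 × (1 − 0.0650) / 0.0650 = 2.7115 / 0.0650 ≈ 41.7% per quarter.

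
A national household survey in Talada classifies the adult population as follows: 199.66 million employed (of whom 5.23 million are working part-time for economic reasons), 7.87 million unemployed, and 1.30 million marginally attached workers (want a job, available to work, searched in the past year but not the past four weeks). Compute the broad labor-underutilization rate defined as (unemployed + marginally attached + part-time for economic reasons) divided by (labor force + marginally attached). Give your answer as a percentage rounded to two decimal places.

Labor force = 199.66 + 7.87 = 207.53 million.
Numerator = 7.87 + 1.30 + 5.23 = 14.40 million.
Denominator = 207.53 + 1.30 = 208.83 million.
Broad rate = 14.40 / 208.83 = 6.90%.

Broad underutilization rate ≈ 6.90%.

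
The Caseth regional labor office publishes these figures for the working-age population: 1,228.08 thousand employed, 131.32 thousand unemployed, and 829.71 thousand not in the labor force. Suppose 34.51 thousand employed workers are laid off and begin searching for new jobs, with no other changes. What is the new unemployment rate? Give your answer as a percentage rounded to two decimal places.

New unemployment rate ≈ 12.20%.

Initially, labor force = 1,228.08 + 131.32 = 1,359.40 thousand, so u = 131.32/1,359.40 = 9.66%.
After the change, employed falls and unemployed rises by 34.51; labor force unchanged → E = 1,193.57, U = 165.83, labor force = 1,359.40 thousand.
New unemployment rate = 165.83 / 1,359.40 = 12.20%.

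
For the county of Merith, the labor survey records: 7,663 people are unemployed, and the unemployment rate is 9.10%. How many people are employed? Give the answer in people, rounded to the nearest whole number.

Labor force = U / u = 7,663 / 0.0910 ≈ 84,209.
Employed = labor force − unemployed = 84,209 − 7,663 = 76,546.

About 76,546 are employed.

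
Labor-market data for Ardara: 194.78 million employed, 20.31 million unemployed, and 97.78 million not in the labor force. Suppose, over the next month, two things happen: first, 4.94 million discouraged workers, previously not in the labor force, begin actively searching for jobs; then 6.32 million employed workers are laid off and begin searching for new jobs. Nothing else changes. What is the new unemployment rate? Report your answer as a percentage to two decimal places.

New unemployment rate ≈ 14.35%.

Initially, labor force = 194.78 + 20.31 = 215.09 million, so u = 20.31/215.09 = 9.44%.
After the first change, unemployed and labor force both rise by 4.94 → E = 194.78, U = 25.25, labor force = 220.03 million.
After the second change, employed falls and unemployed rises by 6.32; labor force unchanged → E = 188.46, U = 31.57, labor force = 220.03 million.
New unemployment rate = 31.57 / 220.03 = 14.35%.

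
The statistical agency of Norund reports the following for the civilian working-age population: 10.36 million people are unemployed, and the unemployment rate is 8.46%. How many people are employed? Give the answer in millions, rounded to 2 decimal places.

About 112.10 million are employed.

Labor force = U / u = 10.36 / 0.0846 ≈ 122.46 million.
Employed = labor force − unemployed = 122.46 − 10.36 = 112.10 million.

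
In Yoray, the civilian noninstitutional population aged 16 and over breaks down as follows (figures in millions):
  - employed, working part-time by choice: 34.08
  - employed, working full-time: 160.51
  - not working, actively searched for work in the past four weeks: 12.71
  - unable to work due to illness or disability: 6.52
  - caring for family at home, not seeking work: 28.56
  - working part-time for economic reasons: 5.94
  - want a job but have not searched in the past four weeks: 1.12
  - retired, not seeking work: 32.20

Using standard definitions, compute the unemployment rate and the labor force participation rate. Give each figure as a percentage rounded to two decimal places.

Employed = 34.08 + 160.51 + 5.94 = 200.53 million (anyone who worked, including part-time for economic reasons, counts as employed).
Unemployed = 12.71 million.
Labor force = 200.53 + 12.71 = 213.24 million.
Not in labor force = 6.52 + 28.56 + 1.12 + 32.20 = 68.40 million (those not working and not actively searching are outside the labor force — including those who want a job but have given up searching).
Civilian working-age population = 213.24 + 68.40 = 281.64 million.
Unemployment rate = 12.71 / 213.24 = 5.96%.
Labor force participation rate = 213.24 / 281.64 = 75.71%.

Unemployment rate ≈ 5.96%; labor force participation rate ≈ 75.71%.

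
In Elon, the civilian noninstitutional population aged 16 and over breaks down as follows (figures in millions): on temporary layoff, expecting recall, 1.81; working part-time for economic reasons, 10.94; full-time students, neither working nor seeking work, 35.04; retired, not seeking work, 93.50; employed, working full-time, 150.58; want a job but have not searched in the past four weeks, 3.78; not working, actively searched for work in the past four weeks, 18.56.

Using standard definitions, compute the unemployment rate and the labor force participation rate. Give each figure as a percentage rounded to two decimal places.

Employed = 10.94 + 150.58 = 161.52 million (anyone who worked, including part-time for economic reasons, counts as employed).
Unemployed = 1.81 + 18.56 = 20.37 million (jobless and actively searching, or on temporary layoff).
Labor force = 161.52 + 20.37 = 181.89 million.
Not in labor force = 35.04 + 93.50 + 3.78 = 132.32 million (those not working and not actively searching are outside the labor force — including those who want a job but have given up searching).
Civilian working-age population = 181.89 + 132.32 = 314.21 million.
Unemployment rate = 20.37 / 181.89 = 11.20%.
Labor force participation rate = 181.89 / 314.21 = 57.89%.

Unemployment rate ≈ 11.20%; labor force participation rate ≈ 57.89%.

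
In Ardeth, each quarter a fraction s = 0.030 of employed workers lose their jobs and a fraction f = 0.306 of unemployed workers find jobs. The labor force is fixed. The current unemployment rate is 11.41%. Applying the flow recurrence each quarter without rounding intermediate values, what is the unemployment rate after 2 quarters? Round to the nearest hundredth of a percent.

With a fixed labor force, u_{t+1} = u_t + s·(1−u_t) − f·u_t = u_t·(1−s−f) + s.
Here 1−s−f = 0.664 and s = 0.030.
u_1 = 0.114100 × 0.664 + 0.030 = 0.105762.
u_2 = 0.105762 × 0.664 + 0.030 = 0.100226.

Unemployment rate after two quarters ≈ 10.02%.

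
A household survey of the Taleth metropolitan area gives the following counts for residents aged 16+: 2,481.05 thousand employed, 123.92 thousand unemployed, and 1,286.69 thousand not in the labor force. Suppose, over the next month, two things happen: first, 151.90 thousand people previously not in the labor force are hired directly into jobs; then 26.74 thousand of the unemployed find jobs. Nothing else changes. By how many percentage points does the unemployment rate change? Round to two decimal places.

Initially, labor force = 2,481.05 + 123.92 = 2,604.97 thousand, so u = 123.92/2,604.97 = 4.76%.
After the first change, employed and labor force both rise by 151.90; unemployed unchanged → E = 2,632.95, U = 123.92, labor force = 2,756.87 thousand.
After the second change, unemployed falls and employed rises by 26.74; labor force unchanged → E = 2,659.69, U = 97.18, labor force = 2,756.87 thousand.
New unemployment rate = 97.18 / 2,756.87 = 3.53%.
Change = 3.53% − 4.76% = −1.23 percentage points.

The unemployment rate changes by −1.23 percentage points.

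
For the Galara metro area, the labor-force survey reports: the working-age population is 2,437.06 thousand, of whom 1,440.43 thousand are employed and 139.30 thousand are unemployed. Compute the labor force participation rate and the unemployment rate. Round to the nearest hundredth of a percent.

Labor force = employed + unemployed = 1,440.43 + 139.30 = 1,579.73 thousand.
Unemployment rate = 139.30 / 1,579.73 = 8.82%.
Labor force participation rate = 1,579.73 / 2,437.06 = 64.82%.

Labor force participation rate ≈ 64.82%; unemployment rate ≈ 8.82%.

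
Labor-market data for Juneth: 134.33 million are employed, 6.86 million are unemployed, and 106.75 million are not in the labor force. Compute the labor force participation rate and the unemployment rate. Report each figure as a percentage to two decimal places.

Labor force participation rate ≈ 56.95%; unemployment rate ≈ 4.86%.

Labor force = employed + unemployed = 134.33 + 6.86 = 141.19 million.
Working-age population = 141.19 + 106.75 = 247.94 million.
Unemployment rate = 6.86 / 141.19 = 4.86%.
Labor force participation rate = 141.19 / 247.94 = 56.95%.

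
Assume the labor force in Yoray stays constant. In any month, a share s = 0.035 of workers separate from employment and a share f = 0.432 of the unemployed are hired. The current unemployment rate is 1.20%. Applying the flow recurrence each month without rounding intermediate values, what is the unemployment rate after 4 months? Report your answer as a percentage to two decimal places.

With a fixed labor force, u_{t+1} = u_t + s·(1−u_t) − f·u_t = u_t·(1−s−f) + s.
Here 1−s−f = 0.533 and s = 0.035.
u_1 = 0.012000 × 0.533 + 0.035 = 0.041396.
u_2 = 0.041396 × 0.533 + 0.035 = 0.057064.
u_3 = 0.057064 × 0.533 + 0.035 = 0.065415.
u_4 = 0.065415 × 0.533 + 0.035 = 0.069866.

Unemployment rate after four months ≈ 6.99%.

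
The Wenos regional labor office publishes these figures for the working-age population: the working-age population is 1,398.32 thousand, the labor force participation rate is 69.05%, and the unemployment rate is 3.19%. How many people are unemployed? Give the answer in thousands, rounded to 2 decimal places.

Labor force = 0.6905 × 1,398.32 = 965.54 thousand.
Unemployed = 0.0319 × 965.54 ≈ 30.80 thousand.

About 30.80 thousand are unemployed.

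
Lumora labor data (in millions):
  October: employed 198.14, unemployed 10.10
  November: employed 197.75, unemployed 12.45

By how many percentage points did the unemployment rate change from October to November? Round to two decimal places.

The unemployment rate changed by +1.07 percentage points.

October: labor force = 198.14 + 10.10 = 208.24; u = 10.10/208.24 = 4.85%.
November: labor force = 197.75 + 12.45 = 210.20; u = 12.45/210.20 = 5.92%.
Change = 5.92% − 4.85% = +1.07 pp.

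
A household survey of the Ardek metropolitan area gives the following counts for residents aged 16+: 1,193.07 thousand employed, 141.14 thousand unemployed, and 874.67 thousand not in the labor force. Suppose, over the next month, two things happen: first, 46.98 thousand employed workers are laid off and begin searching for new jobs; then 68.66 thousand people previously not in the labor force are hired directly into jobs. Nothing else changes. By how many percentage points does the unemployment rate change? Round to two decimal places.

The unemployment rate changes by +2.83 percentage points.

Initially, labor force = 1,193.07 + 141.14 = 1,334.21 thousand, so u = 141.14/1,334.21 = 10.58%.
After the first change, employed falls and unemployed rises by 46.98; labor force unchanged → E = 1,146.09, U = 188.12, labor force = 1,334.21 thousand.
After the second change, employed and labor force both rise by 68.66; unemployed unchanged → E = 1,214.75, U = 188.12, labor force = 1,402.87 thousand.
New unemployment rate = 188.12 / 1,402.87 = 13.41%.
Change = 13.41% − 10.58% = +2.83 percentage points.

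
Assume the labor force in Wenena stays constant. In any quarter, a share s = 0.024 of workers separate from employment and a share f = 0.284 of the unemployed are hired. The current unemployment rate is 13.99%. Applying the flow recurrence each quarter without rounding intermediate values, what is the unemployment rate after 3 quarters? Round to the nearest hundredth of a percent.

Unemployment rate after three quarters ≈ 9.85%.

With a fixed labor force, u_{t+1} = u_t + s·(1−u_t) − f·u_t = u_t·(1−s−f) + s.
Here 1−s−f = 0.692 and s = 0.024.
u_1 = 0.139900 × 0.692 + 0.024 = 0.120811.
u_2 = 0.120811 × 0.692 + 0.024 = 0.107601.
u_3 = 0.107601 × 0.692 + 0.024 = 0.098460.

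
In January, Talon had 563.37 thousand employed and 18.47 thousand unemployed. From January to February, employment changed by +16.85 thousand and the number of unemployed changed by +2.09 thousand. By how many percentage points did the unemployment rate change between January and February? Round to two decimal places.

January: labor force = 563.37 + 18.47 = 581.84; u = 18.47/581.84 = 3.17%.
February: labor force = 580.22 + 20.56 = 600.78; u = 20.56/600.78 = 3.42%.
Change = 3.42% − 3.17% = +0.25 pp.

The unemployment rate changed by +0.25 percentage points.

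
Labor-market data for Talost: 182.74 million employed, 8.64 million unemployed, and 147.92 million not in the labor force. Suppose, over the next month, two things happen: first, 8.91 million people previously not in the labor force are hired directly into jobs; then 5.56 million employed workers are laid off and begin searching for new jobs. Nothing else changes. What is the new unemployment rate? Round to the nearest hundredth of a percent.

New unemployment rate ≈ 7.09%.

Initially, labor force = 182.74 + 8.64 = 191.38 million, so u = 8.64/191.38 = 4.51%.
After the first change, employed and labor force both rise by 8.91; unemployed unchanged → E = 191.65, U = 8.64, labor force = 200.29 million.
After the second change, employed falls and unemployed rises by 5.56; labor force unchanged → E = 186.09, U = 14.20, labor force = 200.29 million.
New unemployment rate = 14.20 / 200.29 = 7.09%.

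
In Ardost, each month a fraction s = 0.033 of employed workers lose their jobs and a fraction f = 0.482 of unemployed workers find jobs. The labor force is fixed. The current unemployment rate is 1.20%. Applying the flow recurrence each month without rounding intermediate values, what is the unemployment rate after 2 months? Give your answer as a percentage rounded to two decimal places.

Unemployment rate after two months ≈ 5.18%.

With a fixed labor force, u_{t+1} = u_t + s·(1−u_t) − f·u_t = u_t·(1−s−f) + s.
Here 1−s−f = 0.485 and s = 0.033.
u_1 = 0.012000 × 0.485 + 0.033 = 0.038820.
u_2 = 0.038820 × 0.485 + 0.033 = 0.051828.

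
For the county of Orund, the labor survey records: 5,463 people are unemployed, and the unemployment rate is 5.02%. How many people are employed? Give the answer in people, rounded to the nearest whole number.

Labor force = U / u = 5,463 / 0.0502 ≈ 108,825.
Employed = labor force − unemployed = 108,825 − 5,463 = 103,362.

About 103,362 are employed.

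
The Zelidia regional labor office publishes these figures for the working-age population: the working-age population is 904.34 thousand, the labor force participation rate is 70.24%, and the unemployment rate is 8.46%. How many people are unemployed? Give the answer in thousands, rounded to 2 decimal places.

About 53.74 thousand are unemployed.

Labor force = 0.7024 × 904.34 = 635.21 thousand.
Unemployed = 0.0846 × 635.21 ≈ 53.74 thousand.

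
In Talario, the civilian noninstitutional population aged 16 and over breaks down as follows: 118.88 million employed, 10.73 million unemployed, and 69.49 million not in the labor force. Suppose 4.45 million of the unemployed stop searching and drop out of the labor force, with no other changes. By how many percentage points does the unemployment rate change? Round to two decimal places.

The unemployment rate changes by −3.26 percentage points.

Initially, labor force = 118.88 + 10.73 = 129.61 million, so u = 10.73/129.61 = 8.28%.
After the change, unemployed and labor force both fall by 4.45 → E = 118.88, U = 6.28, labor force = 125.16 million.
New unemployment rate = 6.28 / 125.16 = 5.02%.
Change = 5.02% − 8.28% = −3.26 percentage points.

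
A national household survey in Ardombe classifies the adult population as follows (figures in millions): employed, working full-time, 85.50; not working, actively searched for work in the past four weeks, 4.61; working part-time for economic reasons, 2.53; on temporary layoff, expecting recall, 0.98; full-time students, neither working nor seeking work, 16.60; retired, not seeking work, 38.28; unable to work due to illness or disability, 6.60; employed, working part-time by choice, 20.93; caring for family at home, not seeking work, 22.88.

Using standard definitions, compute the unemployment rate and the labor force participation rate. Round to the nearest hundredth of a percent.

Employed = 85.50 + 2.53 + 20.93 = 108.96 million (anyone who worked, including part-time for economic reasons, counts as employed).
Unemployed = 4.61 + 0.98 = 5.59 million (jobless and actively searching, or on temporary layoff).
Labor force = 108.96 + 5.59 = 114.55 million.
Not in labor force = 16.60 + 38.28 + 6.60 + 22.88 = 84.36 million (those not working and not actively searching are outside the labor force).
Civilian working-age population = 114.55 + 84.36 = 198.91 million.
Unemployment rate = 5.59 / 114.55 = 4.88%.
Labor force participation rate = 114.55 / 198.91 = 57.59%.

Unemployment rate ≈ 4.88%; labor force participation rate ≈ 57.59%.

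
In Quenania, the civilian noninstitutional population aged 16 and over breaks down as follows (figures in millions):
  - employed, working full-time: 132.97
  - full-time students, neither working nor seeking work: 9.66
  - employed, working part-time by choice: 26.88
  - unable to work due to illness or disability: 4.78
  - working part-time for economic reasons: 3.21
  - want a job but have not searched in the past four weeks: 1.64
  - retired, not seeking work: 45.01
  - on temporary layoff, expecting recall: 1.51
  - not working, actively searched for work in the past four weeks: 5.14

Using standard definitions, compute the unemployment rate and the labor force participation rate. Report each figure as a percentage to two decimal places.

Employed = 132.97 + 26.88 + 3.21 = 163.06 million (anyone who worked, including part-time for economic reasons, counts as employed).
Unemployed = 1.51 + 5.14 = 6.65 million (jobless and actively searching, or on temporary layoff).
Labor force = 163.06 + 6.65 = 169.71 million.
Not in labor force = 9.66 + 4.78 + 1.64 + 45.01 = 61.09 million (those not working and not actively searching are outside the labor force — including those who want a job but have given up searching).
Civilian working-age population = 169.71 + 61.09 = 230.80 million.
Unemployment rate = 6.65 / 169.71 = 3.92%.
Labor force participation rate = 169.71 / 230.80 = 73.53%.

Unemployment rate ≈ 3.92%; labor force participation rate ≈ 73.53%.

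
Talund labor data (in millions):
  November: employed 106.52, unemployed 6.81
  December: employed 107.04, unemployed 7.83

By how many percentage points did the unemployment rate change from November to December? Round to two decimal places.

The unemployment rate changed by +0.81 percentage points.

November: labor force = 106.52 + 6.81 = 113.33; u = 6.81/113.33 = 6.01%.
December: labor force = 107.04 + 7.83 = 114.87; u = 7.83/114.87 = 6.82%.
Change = 6.82% − 6.01% = +0.81 pp.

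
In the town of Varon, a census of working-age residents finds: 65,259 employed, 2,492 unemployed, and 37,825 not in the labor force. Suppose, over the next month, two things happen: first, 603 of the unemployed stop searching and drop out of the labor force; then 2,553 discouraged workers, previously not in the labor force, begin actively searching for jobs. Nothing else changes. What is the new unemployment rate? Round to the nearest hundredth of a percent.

New unemployment rate ≈ 6.37%.

Initially, labor force = 65,259 + 2,492 = 67,751, so u = 2,492/67,751 = 3.68%.
After the first change, unemployed and labor force both fall by 603 → E = 65,259, U = 1,889, labor force = 67,148.
After the second change, unemployed and labor force both rise by 2,553 → E = 65,259, U = 4,442, labor force = 69,701.
New unemployment rate = 4,442 / 69,701 = 6.37%.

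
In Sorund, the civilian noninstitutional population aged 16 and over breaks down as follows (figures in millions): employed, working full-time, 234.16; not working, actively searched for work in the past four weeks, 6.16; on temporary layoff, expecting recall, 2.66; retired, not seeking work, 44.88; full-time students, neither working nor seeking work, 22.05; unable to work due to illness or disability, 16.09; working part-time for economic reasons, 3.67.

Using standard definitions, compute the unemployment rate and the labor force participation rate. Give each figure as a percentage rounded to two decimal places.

Employed = 234.16 + 3.67 = 237.83 million (anyone who worked, including part-time for economic reasons, counts as employed).
Unemployed = 6.16 + 2.66 = 8.82 million (jobless and actively searching, or on temporary layoff).
Labor force = 237.83 + 8.82 = 246.65 million.
Not in labor force = 44.88 + 22.05 + 16.09 = 83.02 million (those not working and not actively searching are outside the labor force).
Civilian working-age population = 246.65 + 83.02 = 329.67 million.
Unemployment rate = 8.82 / 246.65 = 3.58%.
Labor force participation rate = 246.65 / 329.67 = 74.82%.

Unemployment rate ≈ 3.58%; labor force participation rate ≈ 74.82%.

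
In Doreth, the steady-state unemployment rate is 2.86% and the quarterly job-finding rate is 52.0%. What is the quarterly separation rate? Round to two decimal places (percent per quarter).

Separation rate ≈ 1.53% per quarter.

From u* = s/(s+f): s = u·f/(1−u).
s = 0.0286 × 52.0 / (1 − 0.0286) = 1.4872 / 0.9714 ≈ 1.53% per quarter.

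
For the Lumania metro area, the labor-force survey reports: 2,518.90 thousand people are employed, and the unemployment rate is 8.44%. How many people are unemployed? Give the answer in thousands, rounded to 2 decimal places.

Let U be the number unemployed. The labor force is E + U, and U/(E+U) = 0.0844.
So U = 0.0844 × 2,518.90 / (1 − 0.0844) = 212.5952 / 0.9156 ≈ 232.19 thousand.

About 232.19 thousand are unemployed.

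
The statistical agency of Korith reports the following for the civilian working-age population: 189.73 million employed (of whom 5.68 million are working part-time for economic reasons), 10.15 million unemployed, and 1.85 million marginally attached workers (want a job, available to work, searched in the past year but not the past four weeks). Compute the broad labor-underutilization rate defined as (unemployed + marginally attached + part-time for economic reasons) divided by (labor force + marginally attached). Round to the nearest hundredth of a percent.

Broad underutilization rate ≈ 8.76%.

Labor force = 189.73 + 10.15 = 199.88 million.
Numerator = 10.15 + 1.85 + 5.68 = 17.68 million.
Denominator = 199.88 + 1.85 = 201.73 million.
Broad rate = 17.68 / 201.73 = 8.76%.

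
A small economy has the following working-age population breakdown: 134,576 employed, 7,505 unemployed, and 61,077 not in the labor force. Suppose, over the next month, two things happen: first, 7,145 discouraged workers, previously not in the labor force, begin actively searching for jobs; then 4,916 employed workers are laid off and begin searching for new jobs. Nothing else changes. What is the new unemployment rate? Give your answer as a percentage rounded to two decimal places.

Initially, labor force = 134,576 + 7,505 = 142,081, so u = 7,505/142,081 = 5.28%.
After the first change, unemployed and labor force both rise by 7,145 → E = 134,576, U = 14,650, labor force = 149,226.
After the second change, employed falls and unemployed rises by 4,916; labor force unchanged → E = 129,660, U = 19,566, labor force = 149,226.
New unemployment rate = 19,566 / 149,226 = 13.11%.

New unemployment rate ≈ 13.11%.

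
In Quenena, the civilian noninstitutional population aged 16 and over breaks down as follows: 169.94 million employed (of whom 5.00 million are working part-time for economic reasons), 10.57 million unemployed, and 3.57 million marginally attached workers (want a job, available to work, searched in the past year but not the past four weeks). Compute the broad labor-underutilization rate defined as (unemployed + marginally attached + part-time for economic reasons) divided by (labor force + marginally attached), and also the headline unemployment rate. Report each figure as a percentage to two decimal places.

Labor force = 169.94 + 10.57 = 180.51 million.
Numerator = 10.57 + 3.57 + 5.00 = 19.14 million.
Denominator = 180.51 + 3.57 = 184.08 million.
Broad rate = 19.14 / 184.08 = 10.40%.
Headline unemployment rate = 10.57 / 180.51 = 5.86%.

Broad underutilization rate ≈ 10.40%; headline unemployment rate ≈ 5.86%.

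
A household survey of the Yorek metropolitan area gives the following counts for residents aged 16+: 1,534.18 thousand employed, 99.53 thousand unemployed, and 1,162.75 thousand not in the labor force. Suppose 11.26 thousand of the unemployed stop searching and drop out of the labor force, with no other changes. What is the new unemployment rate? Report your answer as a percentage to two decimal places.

New unemployment rate ≈ 5.44%.

Initially, labor force = 1,534.18 + 99.53 = 1,633.71 thousand, so u = 99.53/1,633.71 = 6.09%.
After the change, unemployed and labor force both fall by 11.26 → E = 1,534.18, U = 88.27, labor force = 1,622.45 thousand.
New unemployment rate = 88.27 / 1,622.45 = 5.44%.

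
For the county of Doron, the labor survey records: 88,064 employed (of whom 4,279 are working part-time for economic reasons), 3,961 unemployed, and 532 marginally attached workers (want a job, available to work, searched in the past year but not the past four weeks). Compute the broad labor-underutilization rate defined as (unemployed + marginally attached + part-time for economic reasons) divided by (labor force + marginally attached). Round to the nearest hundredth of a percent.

Broad underutilization rate ≈ 9.48%.

Labor force = 88,064 + 3,961 = 92,025.
Numerator = 3,961 + 532 + 4,279 = 8,772.
Denominator = 92,025 + 532 = 92,557.
Broad rate = 8,772 / 92,557 = 9.48%.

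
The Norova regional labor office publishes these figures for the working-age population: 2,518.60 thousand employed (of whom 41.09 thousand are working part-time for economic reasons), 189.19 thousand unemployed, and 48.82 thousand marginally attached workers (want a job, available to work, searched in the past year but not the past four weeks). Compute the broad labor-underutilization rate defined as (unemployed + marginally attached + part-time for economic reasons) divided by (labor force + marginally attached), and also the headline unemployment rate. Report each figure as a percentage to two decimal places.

Labor force = 2,518.60 + 189.19 = 2,707.79 thousand.
Numerator = 189.19 + 48.82 + 41.09 = 279.10 thousand.
Denominator = 2,707.79 + 48.82 = 2,756.61 thousand.
Broad rate = 279.10 / 2,756.61 = 10.12%.
Headline unemployment rate = 189.19 / 2,707.79 = 6.99%.

Broad underutilization rate ≈ 10.12%; headline unemployment rate ≈ 6.99%.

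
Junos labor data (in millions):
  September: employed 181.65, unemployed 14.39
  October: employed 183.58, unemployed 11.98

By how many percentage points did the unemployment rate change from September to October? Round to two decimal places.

The unemployment rate changed by −1.21 percentage points.

September: labor force = 181.65 + 14.39 = 196.04; u = 14.39/196.04 = 7.34%.
October: labor force = 183.58 + 11.98 = 195.56; u = 11.98/195.56 = 6.13%.
Change = 6.13% − 7.34% = −1.21 pp.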